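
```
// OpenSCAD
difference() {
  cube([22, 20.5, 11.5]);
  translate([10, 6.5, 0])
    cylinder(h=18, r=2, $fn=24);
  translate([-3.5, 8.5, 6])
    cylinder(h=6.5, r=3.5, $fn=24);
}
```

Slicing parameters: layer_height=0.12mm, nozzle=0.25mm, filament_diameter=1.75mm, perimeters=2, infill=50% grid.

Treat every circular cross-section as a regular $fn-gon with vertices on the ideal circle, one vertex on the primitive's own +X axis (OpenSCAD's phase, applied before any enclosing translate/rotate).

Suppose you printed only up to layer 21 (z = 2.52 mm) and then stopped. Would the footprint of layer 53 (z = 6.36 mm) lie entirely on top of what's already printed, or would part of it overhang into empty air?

entirely on top

Compare the two slices. At z = 2.52: the cube is present — its section is the full 22×20.5 rectangle (area 451.00 mm²); the cylinder at (10, 6.5): section is a regular 24-gon, circumradius r=2 (area = (24/2)·2.000²·sin(360°/24) = 12.42 mm²); the cylinder at (-3.5, 8.5) is not intersected at this z (z outside [6, 12.5]); Subtracting the remaining from the first: starting from the 22×20.5 cube (451.00 mm²), the r=2 cylinder at (10, 6.5) lies wholly inside it (removes its full 12.42 mm² and its 12.53 mm outline becomes a hole wall) — area = 438.58 mm². At z = 6.36: the 22×20.5 cube contributes its full rectangle (area 451.00 mm²); the r=2 cylinder at (10, 6.5) gives a regular 24-gon of circumradius 2 (constant along its height) (area = (24/2)·2.000²·sin(360°/24) = 12.42 mm²); the r=3.5 cylinder at (-3.5, 8.5) contributes a regular 24-gon of circumradius 3.5 (area = (24/2)·3.500²·sin(360°/24) = 38.05 mm²); Taking the first minus the rest: starting from the 22×20.5 cube (451.00 mm²), the r=2 cylinder at (10, 6.5) lies wholly inside it (removes its full 12.42 mm² and its 12.53 mm outline becomes a hole wall); the r=3.5 cylinder at (-3.5, 8.5) misses the remaining region (no effect) — area = 438.58 mm². Checking containment: the cross-section at z = 6.36 is a subset of the cross-section at z = 2.52.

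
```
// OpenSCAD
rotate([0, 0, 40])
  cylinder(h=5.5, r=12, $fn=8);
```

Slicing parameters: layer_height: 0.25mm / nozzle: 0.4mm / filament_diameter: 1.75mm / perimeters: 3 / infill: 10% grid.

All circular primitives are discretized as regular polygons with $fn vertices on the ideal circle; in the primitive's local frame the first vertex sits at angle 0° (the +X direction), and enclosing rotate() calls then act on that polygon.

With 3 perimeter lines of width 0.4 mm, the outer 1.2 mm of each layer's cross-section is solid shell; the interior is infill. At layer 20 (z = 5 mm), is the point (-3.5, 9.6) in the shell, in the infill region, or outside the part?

At z = 5 mm: the r=12 cylinder contributes a regular 8-gon of circumradius 12; (whole slice rotated 40° about Z — lengths, areas and connectivity unchanged). Overall, the cross-section is a single solid region. Undo the 40° rotation: the query point maps to (3.490, 9.604) in the un-rotated model frame. The nearest boundary edge runs (8.49, 8.49)→(0.00, 12.00); distance from the point to it = 0.88 mm. The point is inside the cross-section, 0.88 mm from the nearest boundary — within the 1.2 mm shell band (3 × 0.4).

shell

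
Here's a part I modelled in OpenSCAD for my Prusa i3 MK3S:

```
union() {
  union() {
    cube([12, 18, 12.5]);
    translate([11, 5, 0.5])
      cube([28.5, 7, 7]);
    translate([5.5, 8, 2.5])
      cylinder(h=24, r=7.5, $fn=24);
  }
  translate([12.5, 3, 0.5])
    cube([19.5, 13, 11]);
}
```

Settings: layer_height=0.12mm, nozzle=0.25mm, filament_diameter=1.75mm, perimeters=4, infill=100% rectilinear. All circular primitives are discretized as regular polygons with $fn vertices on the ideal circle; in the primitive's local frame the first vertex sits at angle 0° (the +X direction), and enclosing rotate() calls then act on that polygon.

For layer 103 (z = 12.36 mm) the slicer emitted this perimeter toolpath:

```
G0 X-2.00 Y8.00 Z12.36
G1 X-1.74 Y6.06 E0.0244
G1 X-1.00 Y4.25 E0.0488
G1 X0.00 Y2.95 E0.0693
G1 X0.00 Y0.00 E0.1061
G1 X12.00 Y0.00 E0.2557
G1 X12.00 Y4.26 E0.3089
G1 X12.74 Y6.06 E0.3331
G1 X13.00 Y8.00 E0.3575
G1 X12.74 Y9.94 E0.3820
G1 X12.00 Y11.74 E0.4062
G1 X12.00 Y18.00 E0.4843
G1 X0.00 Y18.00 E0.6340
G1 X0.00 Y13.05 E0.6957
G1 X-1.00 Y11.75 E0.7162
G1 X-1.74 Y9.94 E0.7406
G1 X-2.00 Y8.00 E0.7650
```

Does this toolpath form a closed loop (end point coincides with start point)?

Start point (G0): (-2.00, 8.00). End point (last G1): the path returns to the start — closed.

yes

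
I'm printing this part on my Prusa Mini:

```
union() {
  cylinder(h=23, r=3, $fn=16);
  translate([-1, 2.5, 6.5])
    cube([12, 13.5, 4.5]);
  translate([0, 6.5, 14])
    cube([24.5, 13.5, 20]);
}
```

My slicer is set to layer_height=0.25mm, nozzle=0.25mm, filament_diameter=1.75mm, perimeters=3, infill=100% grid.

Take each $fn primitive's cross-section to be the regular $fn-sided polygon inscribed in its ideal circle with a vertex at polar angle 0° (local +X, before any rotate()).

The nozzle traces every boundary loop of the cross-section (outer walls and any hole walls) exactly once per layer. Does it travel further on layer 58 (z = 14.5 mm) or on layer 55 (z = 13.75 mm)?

layer 58 (z = 14.5 mm)

Layer 58 (z = 14.5): the r=3 cylinder contributes a regular 16-gon of circumradius 3 (perimeter = 2·16·3.000·sin(180°/16) = 18.73 mm); the cube at (-1, 2.5) is absent (z outside [6.5, 11]); the cube at (0, 6.5) is present — its section is the full 24.5×13.5 rectangle (perimeter 76.00 mm); Taking the union: the 2 present regions are separate (no shared area or edge), so areas and boundary lengths simply add and each stays a separate island — boundary = 94.73 mm. So its perimeter = 94.73 mm. Layer 55 (z = 13.75): the r=3 cylinder contributes a regular 16-gon of circumradius 3 (perimeter = 2·16·3.000·sin(180°/16) = 18.73 mm); the cube at (-1, 2.5) is not intersected at this z (z outside [6.5, 11]); the cube at (0, 6.5) does not reach this height (z outside [14, 34]); Taking the union: only the r=3 cylinder is present, so the union is just that shape — boundary = 18.73 mm. So its perimeter = 18.73 mm. Layer 58 is larger (94.73 vs 18.73 mm).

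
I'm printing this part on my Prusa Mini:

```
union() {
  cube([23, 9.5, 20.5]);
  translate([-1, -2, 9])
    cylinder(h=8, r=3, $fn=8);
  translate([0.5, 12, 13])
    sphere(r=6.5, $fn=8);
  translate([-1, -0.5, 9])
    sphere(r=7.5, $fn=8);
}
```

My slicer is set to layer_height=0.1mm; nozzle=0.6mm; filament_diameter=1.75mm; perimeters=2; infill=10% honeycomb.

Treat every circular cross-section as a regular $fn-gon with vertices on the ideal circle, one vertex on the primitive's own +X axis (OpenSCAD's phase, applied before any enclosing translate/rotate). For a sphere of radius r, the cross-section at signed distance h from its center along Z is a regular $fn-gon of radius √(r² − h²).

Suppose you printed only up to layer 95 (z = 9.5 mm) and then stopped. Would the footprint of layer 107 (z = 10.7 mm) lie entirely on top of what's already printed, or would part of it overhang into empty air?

Compare the two slices. At z = 9.5: the cube is present — its section is the full 23×9.5 rectangle (area 218.50 mm²); the cylinder at (-1, -2): section is a regular 8-gon, circumradius r=3 (area = (8/2)·3.000²·sin(360°/8) = 25.46 mm²); the sphere at (0.5, 12): section is a regular 8-gon, circumradius = √(r²−h²) = √(6.5²−3.5²) = 5.477 (area = (8/2)·5.477²·sin(360°/8) = 84.85 mm²); the sphere at (-1, -0.5): section is a regular 8-gon, circumradius = √(r²−h²) = √(7.5²−0.5²) = 7.483 (area = (8/2)·7.483²·sin(360°/8) = 158.39 mm²); Merging all regions: the regions partially overlap — summed areas 487.20 mm² minus the doubly-counted overlap 64.84 mm² gives 422.36 mm² — area = 422.36 mm². At z = 10.7: the 23×9.5 cube contributes its full rectangle (area 218.50 mm²); the r=3 cylinder at (-1, -2) gives a regular 8-gon of circumradius 3 (constant along its height) (area = (8/2)·3.000²·sin(360°/8) = 25.46 mm²); the sphere at (0.5, 12): section is a regular 8-gon, circumradius = √(r²−h²) = √(6.5²−2.3²) = 6.079 (area = (8/2)·6.079²·sin(360°/8) = 104.54 mm²); the r=7.5 sphere at (-1, -0.5) contributes a regular 8-gon of circumradius √(7.5²−1.7²) = 7.305 (area = (8/2)·7.305²·sin(360°/8) = 150.92 mm²); Taking the union: the regions partially overlap — summed areas 499.42 mm² minus the doubly-counted overlap 67.26 mm² gives 432.16 mm² — area = 432.16 mm². Checking containment: at z = 10.7 the cross-section extends beyond the z = 9.5 cross-section by about 15.41 mm².

part overhangs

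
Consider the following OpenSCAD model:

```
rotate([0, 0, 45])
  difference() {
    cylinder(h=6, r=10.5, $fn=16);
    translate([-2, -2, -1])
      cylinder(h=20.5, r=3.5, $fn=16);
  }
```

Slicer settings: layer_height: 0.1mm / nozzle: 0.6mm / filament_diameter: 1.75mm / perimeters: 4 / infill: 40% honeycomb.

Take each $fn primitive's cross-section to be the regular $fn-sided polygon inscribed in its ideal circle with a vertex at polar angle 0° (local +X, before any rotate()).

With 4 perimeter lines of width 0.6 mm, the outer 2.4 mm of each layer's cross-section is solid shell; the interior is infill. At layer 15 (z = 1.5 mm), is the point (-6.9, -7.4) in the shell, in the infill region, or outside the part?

shell

At z = 1.5 mm: the cylinder: section is a regular 16-gon, circumradius r=10.5; the r=3.5 cylinder at (-2, -2) gives a regular 16-gon of circumradius 3.5 (constant along its height); After the difference (first − rest): starting from the r=10.5 cylinder, the r=3.5 cylinder at (-2, -2) lies wholly inside it (removes its full 37.50 mm² and its 21.85 mm outline becomes a hole wall) — 1 connected region with 1 hole; (whole slice rotated 45° about Z — lengths, areas and connectivity unchanged). Overall, the cross-section is one region with 1 hole. Undo the 45° rotation: the query point maps to (-10.112, -0.354) in the un-rotated model frame. The nearest boundary edge runs (-9.70, -4.02)→(-10.50, 0.00); distance from the point to it = 0.31 mm. The point is inside the cross-section, 0.31 mm from the nearest boundary — within the 2.4 mm shell band (4 × 0.6).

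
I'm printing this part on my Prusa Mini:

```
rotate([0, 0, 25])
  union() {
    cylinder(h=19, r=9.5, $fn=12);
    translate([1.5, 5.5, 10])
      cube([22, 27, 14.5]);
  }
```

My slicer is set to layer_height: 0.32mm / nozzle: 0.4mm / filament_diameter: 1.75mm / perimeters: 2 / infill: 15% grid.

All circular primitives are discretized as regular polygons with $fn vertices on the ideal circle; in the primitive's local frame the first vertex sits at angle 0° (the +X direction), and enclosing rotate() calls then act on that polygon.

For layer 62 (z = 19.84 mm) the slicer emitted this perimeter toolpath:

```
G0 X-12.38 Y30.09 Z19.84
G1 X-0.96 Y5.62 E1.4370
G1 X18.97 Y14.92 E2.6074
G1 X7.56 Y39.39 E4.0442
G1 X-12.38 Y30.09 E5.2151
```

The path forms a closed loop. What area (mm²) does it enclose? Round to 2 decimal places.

Apply the shoelace formula to the sequence of (X, Y) vertices; enclosed area = 593.97 mm².

593.97 mm²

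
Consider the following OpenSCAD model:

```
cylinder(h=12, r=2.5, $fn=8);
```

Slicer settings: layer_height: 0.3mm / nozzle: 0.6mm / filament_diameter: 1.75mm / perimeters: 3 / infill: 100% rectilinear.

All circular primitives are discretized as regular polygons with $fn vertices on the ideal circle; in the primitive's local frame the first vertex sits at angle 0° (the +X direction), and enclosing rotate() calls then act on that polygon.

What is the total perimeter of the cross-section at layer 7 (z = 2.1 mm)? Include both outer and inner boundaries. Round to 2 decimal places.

15.31 mm

At z = 2.1 mm: the cylinder: section is a regular 8-gon, circumradius r=2.5 (perimeter = 2·8·2.500·sin(180°/8) = 15.31 mm). Overall, the cross-section is a single solid region. Total boundary length (outer) = 15.31 mm.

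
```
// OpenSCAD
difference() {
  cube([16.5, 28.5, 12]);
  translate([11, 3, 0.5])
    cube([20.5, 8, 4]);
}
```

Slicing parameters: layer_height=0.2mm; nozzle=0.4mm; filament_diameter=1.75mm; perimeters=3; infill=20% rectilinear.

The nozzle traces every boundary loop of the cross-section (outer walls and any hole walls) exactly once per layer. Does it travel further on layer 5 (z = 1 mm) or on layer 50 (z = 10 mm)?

Layer 5 (z = 1): the cube (footprint 16.5×28.5) is included at this height (perimeter 90.00 mm); the cube at (11, 3) (footprint 20.5×8) is included at this height (perimeter 57.00 mm); Taking the first minus the rest: starting from the 16.5×28.5 cube, the 20.5×8 cube at (11, 3) partially overlaps it — only the 44.00 mm² overlap (of its 164.00 mm²) is removed, clipping the outline — boundary = 101.00 mm. So its perimeter = 101.00 mm. Layer 50 (z = 10): the cube is present — its section is the full 16.5×28.5 rectangle (perimeter 90.00 mm); the cube at (11, 3) is absent (z outside [0.5, 4.5]); Subtracting the remaining from the first: none of the subtracted shapes is present at this height, so the 16.5×28.5 cube is unchanged — boundary = 90.00 mm. So its perimeter = 90.00 mm. Layer 5 is larger (101.00 vs 90.00 mm).

layer 5 (z = 1 mm)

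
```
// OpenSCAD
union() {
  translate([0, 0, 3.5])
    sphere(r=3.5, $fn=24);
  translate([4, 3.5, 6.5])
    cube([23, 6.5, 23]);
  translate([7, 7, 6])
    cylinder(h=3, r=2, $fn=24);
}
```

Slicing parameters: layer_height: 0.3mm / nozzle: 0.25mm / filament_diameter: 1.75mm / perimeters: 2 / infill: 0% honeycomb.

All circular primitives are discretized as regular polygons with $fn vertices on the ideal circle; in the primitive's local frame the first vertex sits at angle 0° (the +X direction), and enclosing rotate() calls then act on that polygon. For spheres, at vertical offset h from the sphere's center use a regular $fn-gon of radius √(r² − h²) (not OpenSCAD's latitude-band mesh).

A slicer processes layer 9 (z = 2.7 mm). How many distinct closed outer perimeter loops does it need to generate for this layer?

1

At z = 2.7 mm: the r=3.5 sphere slices to a regular 24-gon of circumradius 3.407 (√(r²−h²) with h=0.8 from center); the cube at (4, 3.5) is absent (z outside [6.5, 29.5]); the cylinder at (7, 7) is not intersected at this z (z outside [6, 9]); Merging all regions: only the r=3.5 sphere is present, so the union is just that shape — 1 connected region. The result has 1 disconnected region.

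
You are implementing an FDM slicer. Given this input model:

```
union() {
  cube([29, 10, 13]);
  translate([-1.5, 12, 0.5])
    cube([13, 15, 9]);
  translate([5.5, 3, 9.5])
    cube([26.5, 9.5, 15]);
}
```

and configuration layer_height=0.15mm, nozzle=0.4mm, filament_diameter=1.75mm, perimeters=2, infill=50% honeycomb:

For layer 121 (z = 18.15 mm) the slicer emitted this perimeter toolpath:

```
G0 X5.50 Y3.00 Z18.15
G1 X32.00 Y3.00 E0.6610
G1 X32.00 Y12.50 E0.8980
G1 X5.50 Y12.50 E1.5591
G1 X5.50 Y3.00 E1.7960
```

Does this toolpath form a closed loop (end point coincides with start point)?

yes

Start point (G0): (5.50, 3.00). End point (last G1): the path returns to the start — closed.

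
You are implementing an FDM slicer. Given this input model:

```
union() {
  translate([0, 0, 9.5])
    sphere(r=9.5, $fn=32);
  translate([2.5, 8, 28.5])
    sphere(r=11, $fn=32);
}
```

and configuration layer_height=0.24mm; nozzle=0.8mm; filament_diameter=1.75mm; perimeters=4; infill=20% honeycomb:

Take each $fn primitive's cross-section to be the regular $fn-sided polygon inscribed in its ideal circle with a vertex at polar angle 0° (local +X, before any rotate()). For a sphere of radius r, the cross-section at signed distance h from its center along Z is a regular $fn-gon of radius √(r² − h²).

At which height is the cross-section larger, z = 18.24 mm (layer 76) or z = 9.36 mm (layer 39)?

Layer 76 (z = 18.24): the sphere: section is a regular 32-gon, circumradius = √(r²−h²) = √(9.5²−8.74²) = 3.723 (area = (32/2)·3.723²·sin(360°/32) = 43.27 mm²); the sphere at (2.5, 8): section is a regular 32-gon, circumradius = √(r²−h²) = √(11²−10.26²) = 3.966 (area = (32/2)·3.966²·sin(360°/32) = 49.11 mm²); Merging all regions: the 2 present regions are separate (no shared area or edge), so areas and boundary lengths simply add and each stays a separate island — area = 92.38 mm². So its area = 92.38 mm². Layer 39 (z = 9.36): the r=9.5 sphere slices to a regular 32-gon of circumradius 9.499 (√(r²−h²) with h=0.14 from center) (area = (32/2)·9.499²·sin(360°/32) = 281.65 mm²); the sphere at (2.5, 8) does not reach this height (|z−center|=19.140 > r=11); Combining (union): only the r=9.5 sphere is present, so the union is just that shape — area = 281.65 mm². So its area = 281.65 mm². Layer 39 is larger (281.65 vs 92.38 mm²).

layer 39 (z = 9.36 mm)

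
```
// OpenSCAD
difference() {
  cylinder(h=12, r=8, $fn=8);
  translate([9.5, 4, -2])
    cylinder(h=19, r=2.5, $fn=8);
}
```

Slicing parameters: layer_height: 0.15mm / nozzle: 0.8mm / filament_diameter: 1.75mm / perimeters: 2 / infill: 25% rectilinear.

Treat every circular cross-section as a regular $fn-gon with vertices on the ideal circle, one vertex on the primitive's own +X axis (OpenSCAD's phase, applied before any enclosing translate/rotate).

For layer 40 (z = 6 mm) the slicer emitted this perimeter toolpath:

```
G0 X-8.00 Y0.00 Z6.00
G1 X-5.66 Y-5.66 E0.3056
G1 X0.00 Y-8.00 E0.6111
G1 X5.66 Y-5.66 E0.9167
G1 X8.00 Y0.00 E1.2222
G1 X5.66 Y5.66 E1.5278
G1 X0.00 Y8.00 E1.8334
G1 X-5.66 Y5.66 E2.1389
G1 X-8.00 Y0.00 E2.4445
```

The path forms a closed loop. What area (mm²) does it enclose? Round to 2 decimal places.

181.12 mm²

Apply the shoelace formula to the sequence of (X, Y) vertices; enclosed area = 181.12 mm².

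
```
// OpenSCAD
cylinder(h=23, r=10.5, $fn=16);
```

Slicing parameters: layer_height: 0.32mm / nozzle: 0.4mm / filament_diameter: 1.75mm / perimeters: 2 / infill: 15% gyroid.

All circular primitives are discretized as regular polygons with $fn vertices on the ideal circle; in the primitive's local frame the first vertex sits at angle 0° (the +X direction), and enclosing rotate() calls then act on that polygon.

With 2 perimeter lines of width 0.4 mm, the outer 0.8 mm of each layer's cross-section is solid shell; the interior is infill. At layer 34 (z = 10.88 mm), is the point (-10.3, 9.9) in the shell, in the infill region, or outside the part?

outside

At z = 10.88 mm: the cylinder: section is a regular 16-gon, circumradius r=10.5. Overall, the cross-section is a single solid region. The nearest boundary edge runs (-4.02, 9.70)→(-7.42, 7.42); distance from the point to it = 3.79 mm. The point is not inside any of the regions above, so it lies outside the cross-section (3.79 mm from the nearest boundary).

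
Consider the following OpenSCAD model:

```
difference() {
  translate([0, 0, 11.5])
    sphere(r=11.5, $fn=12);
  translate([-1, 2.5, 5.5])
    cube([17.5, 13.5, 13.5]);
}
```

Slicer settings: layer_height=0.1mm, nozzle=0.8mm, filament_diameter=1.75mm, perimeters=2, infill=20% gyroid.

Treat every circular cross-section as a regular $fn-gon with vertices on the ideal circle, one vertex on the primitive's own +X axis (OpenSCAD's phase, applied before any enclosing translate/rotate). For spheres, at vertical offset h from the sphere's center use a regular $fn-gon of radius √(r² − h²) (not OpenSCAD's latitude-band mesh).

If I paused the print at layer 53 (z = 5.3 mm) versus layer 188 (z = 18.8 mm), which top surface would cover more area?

Layer 53 (z = 5.3): the sphere: section is a regular 12-gon, circumradius = √(r²−h²) = √(11.5²−6.2²) = 9.686 (area = (12/2)·9.686²·sin(360°/12) = 281.43 mm²); the cube at (-1, 2.5) is absent (z outside [5.5, 19]); Subtracting the remaining from the first: none of the subtracted shapes is present at this height, so the r=11.5 sphere is unchanged — area = 281.43 mm². So its area = 281.43 mm². Layer 188 (z = 18.8): the sphere: section is a regular 12-gon, circumradius = √(r²−h²) = √(11.5²−7.3²) = 8.886 (area = (12/2)·8.886²·sin(360°/12) = 236.88 mm²); the cube at (-1, 2.5) is present — its section is the full 17.5×13.5 rectangle (area 236.25 mm²); After the difference (first − rest): starting from the r=11.5 sphere (236.88 mm²), the 17.5×13.5 cube at (-1, 2.5) partially overlaps it — only the 44.09 mm² overlap (of its 236.25 mm²) is removed, clipping the outline — area = 192.79 mm². So its area = 192.79 mm². Layer 53 is larger (281.43 vs 192.79 mm²).

layer 53 (z = 5.3 mm)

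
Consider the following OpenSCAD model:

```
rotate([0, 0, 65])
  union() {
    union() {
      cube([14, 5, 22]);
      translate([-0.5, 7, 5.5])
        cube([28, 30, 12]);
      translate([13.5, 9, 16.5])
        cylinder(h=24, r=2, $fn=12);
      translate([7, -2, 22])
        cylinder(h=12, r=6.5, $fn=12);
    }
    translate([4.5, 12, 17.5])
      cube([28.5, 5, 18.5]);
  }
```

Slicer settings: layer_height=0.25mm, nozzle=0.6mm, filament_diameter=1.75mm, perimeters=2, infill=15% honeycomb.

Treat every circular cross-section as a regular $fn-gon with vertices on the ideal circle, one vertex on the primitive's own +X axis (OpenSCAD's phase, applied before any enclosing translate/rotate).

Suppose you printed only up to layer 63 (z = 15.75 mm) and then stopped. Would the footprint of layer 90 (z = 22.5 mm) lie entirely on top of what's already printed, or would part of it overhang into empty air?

part overhangs

Compare the two slices. At z = 15.75: the cube is present — its section is the full 14×5 rectangle (area 70.00 mm²); the 28×30 cube at (-0.5, 7) contributes its full rectangle (area 840.00 mm²); the cylinder at (13.5, 9) does not reach this height (z outside [16.5, 40.5]); the cylinder at (7, -2) is absent (z outside [22, 34]); Taking the union: the 2 present regions are separate (no shared area or edge), so areas and boundary lengths simply add and each stays a separate island — area = 910.00 mm²; the cube at (4.5, 12) does not reach this height (z outside [17.5, 36]); Merging all regions: only the result so far is present, so the union is just that shape — area = 910.00 mm²; (rotated 65° about Z; rotation is an isometry so areas/perimeters/island counts are preserved). At z = 22.5: the cube does not reach this height (z outside [0, 22]); the cube at (-0.5, 7) is not intersected at this z (z outside [5.5, 17.5]); the r=2 cylinder at (13.5, 9) gives a regular 12-gon of circumradius 2 (constant along its height) (area = (12/2)·2.000²·sin(360°/12) = 12.00 mm²); the r=6.5 cylinder at (7, -2) gives a regular 12-gon of circumradius 6.5 (constant along its height) (area = (12/2)·6.500²·sin(360°/12) = 126.75 mm²); Taking the union: the 2 present regions are separate (no shared area or edge), so areas and boundary lengths simply add and each stays a separate island — area = 138.75 mm²; the 28.5×5 cube at (4.5, 12) contributes its full rectangle (area 142.50 mm²); Taking the union: the 2 present regions are separate (no shared area or edge), so areas and boundary lengths simply add and each stays a separate island — area = 281.25 mm²; (rotated 65° about Z; rotation is an isometry so areas/perimeters/island counts are preserved). Checking containment: at z = 22.5 the cross-section extends beyond the z = 15.75 cross-section by about 115.80 mm².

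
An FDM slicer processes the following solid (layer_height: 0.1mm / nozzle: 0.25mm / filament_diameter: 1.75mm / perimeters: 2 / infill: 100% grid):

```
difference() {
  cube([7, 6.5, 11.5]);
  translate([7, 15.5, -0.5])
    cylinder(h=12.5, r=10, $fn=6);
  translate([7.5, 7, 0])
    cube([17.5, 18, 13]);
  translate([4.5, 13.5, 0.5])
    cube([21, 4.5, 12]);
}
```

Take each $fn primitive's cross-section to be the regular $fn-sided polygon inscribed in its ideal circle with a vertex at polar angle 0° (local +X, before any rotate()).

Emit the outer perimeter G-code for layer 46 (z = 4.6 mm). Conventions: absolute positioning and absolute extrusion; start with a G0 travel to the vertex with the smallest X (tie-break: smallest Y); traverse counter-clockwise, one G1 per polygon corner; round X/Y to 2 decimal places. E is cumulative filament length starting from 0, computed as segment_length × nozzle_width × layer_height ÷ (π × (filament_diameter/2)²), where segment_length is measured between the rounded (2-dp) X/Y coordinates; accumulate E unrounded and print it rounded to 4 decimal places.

At z = 4.6 mm: the cube (footprint 7×6.5) is included at this height; the r=10 cylinder at (7, 15.5) contributes a regular 6-gon of circumradius 10; the cube at (7.5, 7) (footprint 17.5×18) is included at this height; the cube at (4.5, 13.5) is present — its section is the full 21×4.5 rectangle; After the difference (first − rest): starting from the 7×6.5 cube, the r=10 cylinder at (7, 15.5) misses the remaining region (no effect); the 17.5×18 cube at (7.5, 7) misses the remaining region (no effect); the 21×4.5 cube at (4.5, 13.5) misses the remaining region (no effect) — 1 connected region. The outline is a single polygon with 4 vertices. Extrusion per mm of travel: 0.25 × 0.1 / (π × 0.875²) = 0.010394. Accumulating E over each segment gives final E = 0.2806.

G0 X0.00 Y0.00 Z4.60
G1 X7.00 Y0.00 E0.0728
G1 X7.00 Y6.50 E0.1403
G1 X0.00 Y6.50 E0.2131
G1 X0.00 Y0.00 E0.2806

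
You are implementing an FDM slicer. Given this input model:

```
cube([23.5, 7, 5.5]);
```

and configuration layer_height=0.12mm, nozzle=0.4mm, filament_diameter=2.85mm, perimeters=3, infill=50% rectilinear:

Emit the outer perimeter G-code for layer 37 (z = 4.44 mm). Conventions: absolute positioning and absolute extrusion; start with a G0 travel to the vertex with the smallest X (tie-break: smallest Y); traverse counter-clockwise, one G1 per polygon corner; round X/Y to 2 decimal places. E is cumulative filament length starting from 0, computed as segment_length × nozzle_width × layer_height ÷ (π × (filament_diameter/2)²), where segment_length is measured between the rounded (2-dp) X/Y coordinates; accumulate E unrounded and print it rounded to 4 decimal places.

At z = 4.44 mm: the 23.5×7 cube contributes its full rectangle. The outline is a single polygon with 4 vertices. Extrusion per mm of travel: 0.4 × 0.12 / (π × 1.425²) = 0.007524. Accumulating E over each segment gives final E = 0.4590.

G0 X0.00 Y0.00 Z4.44
G1 X23.50 Y0.00 E0.1768
G1 X23.50 Y7.00 E0.2295
G1 X0.00 Y7.00 E0.4063
G1 X0.00 Y0.00 E0.4590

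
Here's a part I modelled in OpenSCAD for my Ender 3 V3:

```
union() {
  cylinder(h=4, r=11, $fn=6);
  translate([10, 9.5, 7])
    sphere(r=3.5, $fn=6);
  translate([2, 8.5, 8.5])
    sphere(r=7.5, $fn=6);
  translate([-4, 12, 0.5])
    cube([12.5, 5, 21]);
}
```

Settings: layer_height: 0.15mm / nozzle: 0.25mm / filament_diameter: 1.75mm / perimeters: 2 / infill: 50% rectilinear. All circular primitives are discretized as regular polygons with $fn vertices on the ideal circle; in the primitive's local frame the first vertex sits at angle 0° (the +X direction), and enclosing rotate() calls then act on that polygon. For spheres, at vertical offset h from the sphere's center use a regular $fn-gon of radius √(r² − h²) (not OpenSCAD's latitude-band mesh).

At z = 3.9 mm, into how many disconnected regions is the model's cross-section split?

At z = 3.9 mm: the r=11 cylinder gives a regular 6-gon of circumradius 11 (constant along its height); the sphere at (10, 9.5): section is a regular 6-gon, circumradius = √(r²−h²) = √(3.5²−3.1²) = 1.625; the sphere at (2, 8.5): section is a regular 6-gon, circumradius = √(r²−h²) = √(7.5²−4.6²) = 5.924; the 12.5×5 cube at (-4, 12) contributes its full rectangle; Taking the union: the regions partially overlap (shared area 64.99 mm²), so overlapping operands fuse into one piece — 2 connected regions. The result has 2 disconnected regions.

2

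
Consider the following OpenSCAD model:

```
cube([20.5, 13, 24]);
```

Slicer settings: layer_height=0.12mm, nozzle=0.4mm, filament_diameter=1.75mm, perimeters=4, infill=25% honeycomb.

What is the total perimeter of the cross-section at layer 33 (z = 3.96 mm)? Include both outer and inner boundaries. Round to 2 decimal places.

67.00 mm

At z = 3.96 mm: the cube is present — its section is the full 20.5×13 rectangle (perimeter 67.00 mm). Overall, the cross-section is a single solid region. Total boundary length (outer) = 67.00 mm.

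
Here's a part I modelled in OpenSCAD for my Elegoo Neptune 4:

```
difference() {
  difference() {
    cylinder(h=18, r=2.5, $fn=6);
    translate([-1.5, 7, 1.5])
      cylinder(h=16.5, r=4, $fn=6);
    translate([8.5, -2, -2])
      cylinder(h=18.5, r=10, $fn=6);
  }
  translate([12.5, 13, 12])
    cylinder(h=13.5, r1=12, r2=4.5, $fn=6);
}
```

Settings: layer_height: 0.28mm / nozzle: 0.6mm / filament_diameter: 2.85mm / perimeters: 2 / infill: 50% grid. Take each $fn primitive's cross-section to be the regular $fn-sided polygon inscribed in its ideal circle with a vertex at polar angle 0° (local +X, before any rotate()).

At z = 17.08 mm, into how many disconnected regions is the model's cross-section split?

At z = 17.08 mm: the r=2.5 cylinder contributes a regular 6-gon of circumradius 2.5; the r=4 cylinder at (-1.5, 7) gives a regular 6-gon of circumradius 4 (constant along its height); the cylinder at (8.5, -2) is absent (z outside [-2, 16.5]); Taking the first minus the rest: starting from the r=2.5 cylinder, the r=4 cylinder at (-1.5, 7) misses the remaining region (no effect) — 1 connected region; the cone at (12.5, 13) contributes a regular 6-gon of circumradius 9.178 (interpolated between r1=12 and r2=4.5 at t=0.376); Subtracting the remaining from the first: starting from that combined region, the cone at (12.5, 13) misses the remaining region (no effect) — 1 connected region. The result has 1 disconnected region.

1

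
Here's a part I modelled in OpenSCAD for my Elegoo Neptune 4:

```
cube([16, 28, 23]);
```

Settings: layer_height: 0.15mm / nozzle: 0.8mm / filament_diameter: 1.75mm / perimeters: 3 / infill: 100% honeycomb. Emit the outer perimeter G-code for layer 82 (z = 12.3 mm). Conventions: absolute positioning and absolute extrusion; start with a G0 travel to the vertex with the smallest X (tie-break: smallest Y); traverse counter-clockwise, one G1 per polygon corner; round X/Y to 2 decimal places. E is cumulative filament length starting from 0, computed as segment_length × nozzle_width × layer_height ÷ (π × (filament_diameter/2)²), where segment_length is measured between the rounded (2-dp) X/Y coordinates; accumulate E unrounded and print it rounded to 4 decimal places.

G0 X0.00 Y0.00 Z12.30
G1 X16.00 Y0.00 E0.7982
G1 X16.00 Y28.00 E2.1952
G1 X0.00 Y28.00 E2.9934
G1 X0.00 Y0.00 E4.3903

At z = 12.3 mm: the 16×28 cube contributes its full rectangle. The outline is a single polygon with 4 vertices. Extrusion per mm of travel: 0.8 × 0.15 / (π × 0.875²) = 0.049890. Accumulating E over each segment gives final E = 4.3903.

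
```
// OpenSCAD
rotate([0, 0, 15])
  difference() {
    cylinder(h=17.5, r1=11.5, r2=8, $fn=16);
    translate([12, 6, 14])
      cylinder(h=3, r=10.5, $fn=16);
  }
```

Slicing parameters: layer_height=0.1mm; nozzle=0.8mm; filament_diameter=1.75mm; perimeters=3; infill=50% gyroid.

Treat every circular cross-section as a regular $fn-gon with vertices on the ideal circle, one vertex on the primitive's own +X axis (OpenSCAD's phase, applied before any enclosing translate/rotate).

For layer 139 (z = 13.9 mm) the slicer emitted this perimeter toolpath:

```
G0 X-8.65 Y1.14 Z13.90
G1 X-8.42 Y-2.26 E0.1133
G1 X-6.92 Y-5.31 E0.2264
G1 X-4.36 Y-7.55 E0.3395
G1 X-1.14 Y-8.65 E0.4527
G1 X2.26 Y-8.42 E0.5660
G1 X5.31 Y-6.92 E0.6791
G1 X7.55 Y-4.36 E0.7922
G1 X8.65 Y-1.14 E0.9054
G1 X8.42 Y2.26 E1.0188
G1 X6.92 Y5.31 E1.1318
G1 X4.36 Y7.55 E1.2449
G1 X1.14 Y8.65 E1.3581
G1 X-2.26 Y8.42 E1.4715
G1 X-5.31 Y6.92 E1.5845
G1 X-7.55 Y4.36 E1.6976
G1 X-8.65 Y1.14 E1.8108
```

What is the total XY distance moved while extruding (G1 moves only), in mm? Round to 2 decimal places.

Sum the Euclidean lengths of each G1 segment: total = 54.44 mm.

54.44 mm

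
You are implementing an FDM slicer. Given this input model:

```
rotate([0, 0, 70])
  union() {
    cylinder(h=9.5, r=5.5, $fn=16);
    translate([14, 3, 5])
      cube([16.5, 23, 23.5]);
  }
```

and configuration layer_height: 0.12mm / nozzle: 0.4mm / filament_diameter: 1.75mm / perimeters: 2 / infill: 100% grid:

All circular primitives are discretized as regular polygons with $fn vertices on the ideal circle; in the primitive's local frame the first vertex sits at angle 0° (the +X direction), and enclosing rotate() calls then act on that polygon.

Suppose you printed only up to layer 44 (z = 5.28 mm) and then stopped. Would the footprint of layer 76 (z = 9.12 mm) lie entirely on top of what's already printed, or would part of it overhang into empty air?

Compare the two slices. At z = 5.28: the r=5.5 cylinder gives a regular 16-gon of circumradius 5.5 (constant along its height) (area = (16/2)·5.500²·sin(360°/16) = 92.61 mm²); the 16.5×23 cube at (14, 3) contributes its full rectangle (area 379.50 mm²); Merging all regions: the 2 present regions are separate (no shared area or edge), so areas and boundary lengths simply add and each stays a separate island — area = 472.11 mm²; (rotated 70° about Z; rotation is an isometry so areas/perimeters/island counts are preserved). At z = 9.12: the r=5.5 cylinder gives a regular 16-gon of circumradius 5.5 (constant along its height) (area = (16/2)·5.500²·sin(360°/16) = 92.61 mm²); the 16.5×23 cube at (14, 3) contributes its full rectangle (area 379.50 mm²); Combining (union): the 2 present regions are separate (no shared area or edge), so areas and boundary lengths simply add and each stays a separate island — area = 472.11 mm²; (whole slice rotated 70° about Z — lengths, areas and connectivity unchanged). Checking containment: the cross-section at z = 9.12 is a subset of the cross-section at z = 5.28.

entirely on top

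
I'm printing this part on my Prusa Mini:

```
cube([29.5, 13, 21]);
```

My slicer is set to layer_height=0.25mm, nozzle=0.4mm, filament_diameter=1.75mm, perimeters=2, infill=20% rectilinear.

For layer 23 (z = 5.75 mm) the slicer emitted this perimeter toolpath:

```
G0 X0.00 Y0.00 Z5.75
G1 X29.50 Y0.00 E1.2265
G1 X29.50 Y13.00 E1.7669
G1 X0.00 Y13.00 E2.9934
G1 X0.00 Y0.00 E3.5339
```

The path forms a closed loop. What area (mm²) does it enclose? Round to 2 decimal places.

Apply the shoelace formula to the sequence of (X, Y) vertices; enclosed area = 383.50 mm².

383.50 mm²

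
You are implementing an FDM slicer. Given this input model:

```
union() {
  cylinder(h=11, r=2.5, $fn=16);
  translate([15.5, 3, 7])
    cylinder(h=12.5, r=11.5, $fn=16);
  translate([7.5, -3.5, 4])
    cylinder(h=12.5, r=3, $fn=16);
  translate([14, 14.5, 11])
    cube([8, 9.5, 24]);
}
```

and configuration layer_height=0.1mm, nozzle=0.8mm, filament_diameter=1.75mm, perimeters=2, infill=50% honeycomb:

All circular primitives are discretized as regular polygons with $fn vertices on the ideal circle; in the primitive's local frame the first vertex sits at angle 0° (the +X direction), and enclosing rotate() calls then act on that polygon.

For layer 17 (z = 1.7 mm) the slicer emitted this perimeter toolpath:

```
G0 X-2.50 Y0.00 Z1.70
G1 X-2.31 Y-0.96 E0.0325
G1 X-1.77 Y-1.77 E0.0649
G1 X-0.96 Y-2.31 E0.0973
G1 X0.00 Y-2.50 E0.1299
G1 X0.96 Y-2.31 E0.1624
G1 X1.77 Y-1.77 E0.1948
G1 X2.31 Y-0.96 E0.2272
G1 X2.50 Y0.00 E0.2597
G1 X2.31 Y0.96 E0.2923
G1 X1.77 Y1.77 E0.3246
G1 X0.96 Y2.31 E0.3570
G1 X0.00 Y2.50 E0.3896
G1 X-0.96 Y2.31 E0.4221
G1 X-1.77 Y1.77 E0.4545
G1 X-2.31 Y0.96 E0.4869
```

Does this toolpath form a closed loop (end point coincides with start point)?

no

Start point (G0): (-2.50, 0.00). End point (last G1): the path does not return to the start — open.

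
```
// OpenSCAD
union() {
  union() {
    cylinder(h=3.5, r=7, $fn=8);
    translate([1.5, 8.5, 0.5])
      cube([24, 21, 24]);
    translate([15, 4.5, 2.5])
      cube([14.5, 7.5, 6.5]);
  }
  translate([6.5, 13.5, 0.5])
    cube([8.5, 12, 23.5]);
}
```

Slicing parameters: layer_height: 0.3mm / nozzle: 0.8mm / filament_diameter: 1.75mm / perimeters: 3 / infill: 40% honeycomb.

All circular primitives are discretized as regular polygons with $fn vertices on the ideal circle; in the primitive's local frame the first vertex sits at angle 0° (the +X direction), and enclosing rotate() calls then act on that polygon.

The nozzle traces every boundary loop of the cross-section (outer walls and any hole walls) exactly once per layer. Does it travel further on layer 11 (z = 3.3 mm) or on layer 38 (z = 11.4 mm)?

layer 11 (z = 3.3 mm)

Layer 11 (z = 3.3): the cylinder: section is a regular 8-gon, circumradius r=7 (perimeter = 2·8·7.000·sin(180°/8) = 42.86 mm); the 24×21 cube at (1.5, 8.5) contributes its full rectangle (perimeter 90.00 mm); the cube at (15, 4.5) (footprint 14.5×7.5) is included at this height (perimeter 44.00 mm); Merging all regions: the regions partially overlap (shared area 36.75 mm²), so the edge portions inside another operand are dropped and the merged outline is re-measured after clipping — boundary = 148.86 mm; the cube at (6.5, 13.5) is present — its section is the full 8.5×12 rectangle (perimeter 41.00 mm); Merging all regions: the 8.5×12 cube at (6.5, 13.5) lies entirely inside the result so far, so the union is just the result so far — boundary = 148.86 mm. So its perimeter = 148.86 mm. Layer 38 (z = 11.4): the cylinder is absent (z outside [0, 3.5]); the cube at (1.5, 8.5) (footprint 24×21) is included at this height (perimeter 90.00 mm); the cube at (15, 4.5) does not reach this height (z outside [2.5, 9]); Taking the union: only the 24×21 cube at (1.5, 8.5) is present, so the union is just that shape — boundary = 90.00 mm; the 8.5×12 cube at (6.5, 13.5) contributes its full rectangle (perimeter 41.00 mm); Combining (union): the 8.5×12 cube at (6.5, 13.5) lies entirely inside the result so far, so the union is just the result so far — boundary = 90.00 mm. So its perimeter = 90.00 mm. Layer 11 is larger (148.86 vs 90.00 mm).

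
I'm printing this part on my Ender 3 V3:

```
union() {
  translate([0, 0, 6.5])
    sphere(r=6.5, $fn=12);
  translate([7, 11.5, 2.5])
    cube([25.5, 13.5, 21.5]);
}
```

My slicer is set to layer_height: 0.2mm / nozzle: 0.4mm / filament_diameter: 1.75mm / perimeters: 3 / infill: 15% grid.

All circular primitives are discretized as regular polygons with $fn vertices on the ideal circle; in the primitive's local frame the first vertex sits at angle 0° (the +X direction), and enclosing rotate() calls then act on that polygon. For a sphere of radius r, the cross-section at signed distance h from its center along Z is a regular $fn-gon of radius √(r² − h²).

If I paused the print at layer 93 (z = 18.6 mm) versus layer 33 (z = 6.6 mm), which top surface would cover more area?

layer 33 (z = 6.6 mm)

Layer 93 (z = 18.6): the sphere is absent (|z−center|=12.100 > r=6.5); the cube at (7, 11.5) is present — its section is the full 25.5×13.5 rectangle (area 344.25 mm²); Merging all regions: only the 25.5×13.5 cube at (7, 11.5) is present, so the union is just that shape — area = 344.25 mm². So its area = 344.25 mm². Layer 33 (z = 6.6): the r=6.5 sphere slices to a regular 12-gon of circumradius 6.499 (√(r²−h²) with h=0.1 from center) (area = (12/2)·6.499²·sin(360°/12) = 126.72 mm²); the 25.5×13.5 cube at (7, 11.5) contributes its full rectangle (area 344.25 mm²); Combining (union): the 2 present regions are separate (no shared area or edge), so areas and boundary lengths simply add and each stays a separate island — area = 470.97 mm². So its area = 470.97 mm². Layer 33 is larger (470.97 vs 344.25 mm²).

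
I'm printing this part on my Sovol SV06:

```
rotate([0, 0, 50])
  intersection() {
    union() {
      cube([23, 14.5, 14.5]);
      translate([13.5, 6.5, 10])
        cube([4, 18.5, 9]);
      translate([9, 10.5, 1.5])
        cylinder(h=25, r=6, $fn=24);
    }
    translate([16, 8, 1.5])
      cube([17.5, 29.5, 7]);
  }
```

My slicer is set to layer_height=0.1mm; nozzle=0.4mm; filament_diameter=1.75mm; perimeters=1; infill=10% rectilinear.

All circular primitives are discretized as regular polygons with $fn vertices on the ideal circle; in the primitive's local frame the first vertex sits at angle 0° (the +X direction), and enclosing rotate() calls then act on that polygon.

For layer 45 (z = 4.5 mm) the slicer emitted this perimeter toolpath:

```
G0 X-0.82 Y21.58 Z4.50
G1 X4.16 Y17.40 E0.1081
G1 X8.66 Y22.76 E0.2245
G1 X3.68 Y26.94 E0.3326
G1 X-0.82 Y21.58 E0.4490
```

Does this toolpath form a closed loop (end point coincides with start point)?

yes

Start point (G0): (-0.82, 21.58). End point (last G1): the path returns to the start — closed.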